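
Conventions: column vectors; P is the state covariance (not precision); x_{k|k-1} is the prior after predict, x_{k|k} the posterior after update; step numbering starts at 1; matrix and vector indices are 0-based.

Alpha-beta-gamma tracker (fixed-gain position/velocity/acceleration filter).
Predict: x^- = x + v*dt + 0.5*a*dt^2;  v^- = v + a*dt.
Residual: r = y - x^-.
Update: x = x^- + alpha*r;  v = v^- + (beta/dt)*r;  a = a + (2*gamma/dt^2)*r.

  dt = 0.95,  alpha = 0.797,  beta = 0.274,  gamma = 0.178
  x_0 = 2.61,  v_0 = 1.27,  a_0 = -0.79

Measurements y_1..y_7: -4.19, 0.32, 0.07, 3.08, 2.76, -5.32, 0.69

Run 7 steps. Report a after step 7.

a_post = -0.4997

step 1: x_pred=3.4600  r=-7.6500  x^+=-2.6370  v^+=-1.6869  a^+=-3.8076
step 2: x_pred=-5.9578  r=6.2778  x^+=-0.9544  v^+=-3.4935  a^+=-1.3313
step 3: x_pred=-4.8740  r=4.9440  x^+=-0.9336  v^+=-3.3323  a^+=0.6189
step 4: x_pred=-3.8200  r=6.9000  x^+=1.6793  v^+=-0.7542  a^+=3.3407
step 5: x_pred=2.4703  r=0.2897  x^+=2.7012  v^+=2.5030  a^+=3.4550
step 6: x_pred=6.6381  r=-11.9581  x^+=-2.8925  v^+=2.3363  a^+=-1.2620
step 7: x_pred=-1.2425  r=1.9325  x^+=0.2977  v^+=1.6947  a^+=-0.4997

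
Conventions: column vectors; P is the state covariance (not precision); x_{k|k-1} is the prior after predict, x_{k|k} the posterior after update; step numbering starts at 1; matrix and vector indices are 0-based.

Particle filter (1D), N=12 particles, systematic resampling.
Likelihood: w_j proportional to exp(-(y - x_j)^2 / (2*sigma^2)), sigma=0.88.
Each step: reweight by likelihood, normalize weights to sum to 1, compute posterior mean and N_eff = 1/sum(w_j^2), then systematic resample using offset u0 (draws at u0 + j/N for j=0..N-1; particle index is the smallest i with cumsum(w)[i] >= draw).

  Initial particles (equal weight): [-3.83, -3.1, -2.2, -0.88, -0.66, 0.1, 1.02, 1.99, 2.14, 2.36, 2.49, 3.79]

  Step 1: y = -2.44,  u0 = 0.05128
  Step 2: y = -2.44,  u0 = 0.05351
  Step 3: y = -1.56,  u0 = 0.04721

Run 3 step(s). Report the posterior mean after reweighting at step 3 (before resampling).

step 1: w=[0.1218, 0.3200, 0.4085, 0.0881, 0.0548, 0.0066, 0.0002, 0.0000, 0.0000, 0.0000, 0.0000, 0.0000]  mean=-2.4701  Neff=3.3905  idx=[0, 1, 1, 1, 1, 2, 2, 2, 2, 2, 3, 4]
step 2: w=[0.0339, 0.0892, 0.0892, 0.0892, 0.0892, 0.1139, 0.1139, 0.1139, 0.1139, 0.1139, 0.0246, 0.0153]  mean=-2.5206  Neff=10.1358  idx=[1, 2, 3, 4, 4, 5, 6, 7, 7, 8, 9, 10]
step 3: w=[0.0336, 0.0336, 0.0336, 0.0336, 0.0336, 0.1194, 0.1194, 0.1194, 0.1194, 0.1194, 0.1194, 0.1154]  mean=-2.1991  Neff=9.5681  idx=[1, 3, 5, 6, 6, 7, 8, 8, 9, 10, 10, 11]

post_mean = -2.1991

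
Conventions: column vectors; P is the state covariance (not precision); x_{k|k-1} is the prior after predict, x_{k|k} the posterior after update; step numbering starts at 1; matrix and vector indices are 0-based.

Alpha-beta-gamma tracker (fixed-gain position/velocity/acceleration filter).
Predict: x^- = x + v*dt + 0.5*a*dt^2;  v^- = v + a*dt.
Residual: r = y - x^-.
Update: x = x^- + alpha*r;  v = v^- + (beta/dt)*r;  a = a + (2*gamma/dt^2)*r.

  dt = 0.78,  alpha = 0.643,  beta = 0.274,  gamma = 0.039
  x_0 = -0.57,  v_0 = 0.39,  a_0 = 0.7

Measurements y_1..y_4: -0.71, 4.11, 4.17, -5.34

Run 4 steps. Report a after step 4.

a_post = -0.6118

step 1: x_pred=-0.0529  r=-0.6571  x^+=-0.4754  v^+=0.7052  a^+=0.6158
step 2: x_pred=0.2619  r=3.8481  x^+=2.7362  v^+=2.5372  a^+=1.1091
step 3: x_pred=5.0526  r=-0.8826  x^+=4.4851  v^+=3.0922  a^+=0.9959
step 4: x_pred=7.2000  r=-12.5400  x^+=-0.8632  v^+=-0.5360  a^+=-0.6118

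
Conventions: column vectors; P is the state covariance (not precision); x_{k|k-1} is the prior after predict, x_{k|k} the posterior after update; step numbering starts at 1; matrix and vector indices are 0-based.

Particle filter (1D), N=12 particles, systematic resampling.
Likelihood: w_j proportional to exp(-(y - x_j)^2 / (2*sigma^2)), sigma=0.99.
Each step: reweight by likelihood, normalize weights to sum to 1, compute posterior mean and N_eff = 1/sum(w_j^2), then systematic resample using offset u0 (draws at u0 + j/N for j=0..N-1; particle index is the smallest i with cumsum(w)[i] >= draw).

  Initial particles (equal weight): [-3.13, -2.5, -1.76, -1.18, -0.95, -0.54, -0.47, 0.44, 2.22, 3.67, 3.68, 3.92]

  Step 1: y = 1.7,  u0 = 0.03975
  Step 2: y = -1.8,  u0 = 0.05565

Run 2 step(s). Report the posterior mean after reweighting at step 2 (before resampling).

step 1: w=[0.0000, 0.0001, 0.0012, 0.0077, 0.0148, 0.0411, 0.0481, 0.2363, 0.4627, 0.0733, 0.0719, 0.0430]  mean=1.7630  Neff=3.4898  idx=[5, 7, 7, 7, 8, 8, 8, 8, 8, 8, 9, 10]
step 2: w=[0.6558, 0.1140, 0.1140, 0.1140, 0.0004, 0.0004, 0.0004, 0.0004, 0.0004, 0.0004, 0.0000, 0.0000]  mean=-0.1985  Neff=2.1323  idx=[0, 0, 0, 0, 0, 0, 0, 0, 1, 2, 3, 3]

post_mean = -0.1985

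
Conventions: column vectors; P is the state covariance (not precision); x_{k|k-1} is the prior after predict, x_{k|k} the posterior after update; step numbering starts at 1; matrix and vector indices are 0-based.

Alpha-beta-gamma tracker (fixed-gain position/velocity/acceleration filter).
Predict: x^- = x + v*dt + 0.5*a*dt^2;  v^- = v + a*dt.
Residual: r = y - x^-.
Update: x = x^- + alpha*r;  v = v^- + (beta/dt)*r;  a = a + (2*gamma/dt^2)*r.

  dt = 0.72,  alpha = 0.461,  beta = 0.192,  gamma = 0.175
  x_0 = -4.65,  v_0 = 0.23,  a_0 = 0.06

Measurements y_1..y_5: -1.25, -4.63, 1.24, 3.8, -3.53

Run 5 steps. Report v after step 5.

v_post = 4.0697

step 1: x_pred=-4.4688  r=3.2188  x^+=-2.9850  v^+=1.1316  a^+=2.2332
step 2: x_pred=-1.5914  r=-3.0386  x^+=-2.9922  v^+=1.9292  a^+=0.1817
step 3: x_pred=-1.5561  r=2.7961  x^+=-0.2671  v^+=2.8056  a^+=2.0695
step 4: x_pred=2.2894  r=1.5106  x^+=2.9858  v^+=4.6985  a^+=3.0894
step 5: x_pred=7.1694  r=-10.6994  x^+=2.2370  v^+=4.0697  a^+=-4.1344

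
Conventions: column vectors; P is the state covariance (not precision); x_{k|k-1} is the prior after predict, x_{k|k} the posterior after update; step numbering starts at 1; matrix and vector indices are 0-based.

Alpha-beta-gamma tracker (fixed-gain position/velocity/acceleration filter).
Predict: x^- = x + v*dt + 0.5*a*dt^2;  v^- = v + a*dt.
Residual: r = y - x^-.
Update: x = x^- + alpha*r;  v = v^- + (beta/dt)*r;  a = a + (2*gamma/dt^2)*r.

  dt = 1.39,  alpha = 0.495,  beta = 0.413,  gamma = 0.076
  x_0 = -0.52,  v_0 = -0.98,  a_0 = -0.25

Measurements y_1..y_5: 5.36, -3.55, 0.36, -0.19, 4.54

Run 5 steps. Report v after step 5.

step 1: x_pred=-2.1237  r=7.4837  x^+=1.5807  v^+=0.8961  a^+=0.3388
step 2: x_pred=3.1535  r=-6.7035  x^+=-0.1647  v^+=-0.6248  a^+=-0.1886
step 3: x_pred=-1.2154  r=1.5754  x^+=-0.4356  v^+=-0.4189  a^+=-0.0647
step 4: x_pred=-1.0804  r=0.8904  x^+=-0.6396  v^+=-0.2443  a^+=0.0054
step 5: x_pred=-0.9740  r=5.5140  x^+=1.7554  v^+=1.4015  a^+=0.4392

v_post = 1.4015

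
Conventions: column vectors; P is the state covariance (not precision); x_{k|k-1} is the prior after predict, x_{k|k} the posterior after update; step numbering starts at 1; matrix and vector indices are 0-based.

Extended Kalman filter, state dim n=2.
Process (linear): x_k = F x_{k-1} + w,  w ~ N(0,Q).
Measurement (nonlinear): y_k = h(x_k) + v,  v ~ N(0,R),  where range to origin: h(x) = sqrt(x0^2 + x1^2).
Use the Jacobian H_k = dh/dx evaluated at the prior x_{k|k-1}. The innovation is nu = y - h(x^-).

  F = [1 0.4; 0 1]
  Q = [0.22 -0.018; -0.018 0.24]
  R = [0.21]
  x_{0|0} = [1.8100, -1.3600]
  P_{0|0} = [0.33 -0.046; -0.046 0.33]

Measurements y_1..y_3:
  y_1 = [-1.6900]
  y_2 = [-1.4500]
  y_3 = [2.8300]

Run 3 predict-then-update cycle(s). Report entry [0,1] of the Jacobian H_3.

step 1: x^-=[1.2660, -1.3600]  P^-=[0.5660 0.0680; 0.0680 0.5700]  H_jac=[0.6814 -0.7319]  S=[0.7103]  K=[0.4729; -0.5221]  nu=[-3.5481]  x^+=[-0.4117, 0.4925]  P^+=[0.4072 0.2434; 0.2434 0.3764]
step 2: x^-=[-0.2147, 0.4925]  P^-=[0.8821 0.3759; 0.3759 0.6164]  H_jac=[-0.3996 0.9167]  S=[0.5934]  K=[-0.0132; 0.6990]  nu=[-1.9873]  x^+=[-0.1884, -0.8967]  P^+=[0.8820 0.3814; 0.3814 0.3264]
step 3: x^-=[-0.5470, -0.8967]  P^-=[1.4593 0.4940; 0.4940 0.5664]  H_jac=[-0.5208 -0.8537]  S=[1.4578]  K=[-0.8106; -0.5081]  nu=[1.7796]  x^+=[-1.9896, -1.8010]  P^+=[0.5014 -0.1065; -0.1065 0.1900]

H_jac[0,1] = -0.8537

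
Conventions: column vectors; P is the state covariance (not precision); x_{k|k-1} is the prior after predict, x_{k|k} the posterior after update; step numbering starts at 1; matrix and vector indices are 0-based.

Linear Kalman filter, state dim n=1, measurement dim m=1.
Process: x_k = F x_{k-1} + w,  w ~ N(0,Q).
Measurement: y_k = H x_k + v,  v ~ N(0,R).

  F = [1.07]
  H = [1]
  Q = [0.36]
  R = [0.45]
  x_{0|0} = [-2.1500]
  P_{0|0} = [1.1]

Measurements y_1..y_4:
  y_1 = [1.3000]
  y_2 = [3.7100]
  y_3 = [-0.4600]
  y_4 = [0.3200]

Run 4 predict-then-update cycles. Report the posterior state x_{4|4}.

x_post = [0.5354]

step 1: x^-=[-2.3005]  P^-=[1.6194]  S=[2.0694]  K=[0.7825]  nu=[3.6005]  x^+=[0.5171]  P^+=[0.3521]
step 2: x^-=[0.5532]  P^-=[0.7632]  S=[1.2132]  K=[0.6291]  nu=[3.1568]  x^+=[2.5391]  P^+=[0.2831]
step 3: x^-=[2.7168]  P^-=[0.6841]  S=[1.1341]  K=[0.6032]  nu=[-3.1768]  x^+=[0.8005]  P^+=[0.2714]
step 4: x^-=[0.8566]  P^-=[0.6708]  S=[1.1208]  K=[0.5985]  nu=[-0.5366]  x^+=[0.5354]  P^+=[0.2693]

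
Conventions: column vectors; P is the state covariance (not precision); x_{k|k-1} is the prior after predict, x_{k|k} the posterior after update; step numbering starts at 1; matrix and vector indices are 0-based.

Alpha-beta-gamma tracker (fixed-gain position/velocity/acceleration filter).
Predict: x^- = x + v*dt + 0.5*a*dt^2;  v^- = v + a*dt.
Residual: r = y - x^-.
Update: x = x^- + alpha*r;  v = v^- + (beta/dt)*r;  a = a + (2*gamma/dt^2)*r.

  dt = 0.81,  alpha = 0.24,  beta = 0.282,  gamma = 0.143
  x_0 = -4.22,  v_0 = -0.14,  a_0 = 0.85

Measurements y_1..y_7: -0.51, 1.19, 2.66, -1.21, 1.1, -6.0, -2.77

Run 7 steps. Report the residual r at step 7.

step 1: x_pred=-4.0546  r=3.5446  x^+=-3.2039  v^+=1.7825  a^+=2.3951
step 2: x_pred=-0.9743  r=2.1643  x^+=-0.4549  v^+=4.4761  a^+=3.3385
step 3: x_pred=4.2660  r=-1.6060  x^+=3.8805  v^+=6.6212  a^+=2.6385
step 4: x_pred=10.1092  r=-11.3192  x^+=7.3926  v^+=4.8176  a^+=-2.2957
step 5: x_pred=10.5418  r=-9.4418  x^+=8.2757  v^+=-0.3290  a^+=-6.4114
step 6: x_pred=5.9060  r=-11.9060  x^+=3.0485  v^+=-9.6673  a^+=-11.6013
step 7: x_pred=-8.5878  r=5.8178  x^+=-7.1915  v^+=-17.0389  a^+=-9.0653

resid = 5.8178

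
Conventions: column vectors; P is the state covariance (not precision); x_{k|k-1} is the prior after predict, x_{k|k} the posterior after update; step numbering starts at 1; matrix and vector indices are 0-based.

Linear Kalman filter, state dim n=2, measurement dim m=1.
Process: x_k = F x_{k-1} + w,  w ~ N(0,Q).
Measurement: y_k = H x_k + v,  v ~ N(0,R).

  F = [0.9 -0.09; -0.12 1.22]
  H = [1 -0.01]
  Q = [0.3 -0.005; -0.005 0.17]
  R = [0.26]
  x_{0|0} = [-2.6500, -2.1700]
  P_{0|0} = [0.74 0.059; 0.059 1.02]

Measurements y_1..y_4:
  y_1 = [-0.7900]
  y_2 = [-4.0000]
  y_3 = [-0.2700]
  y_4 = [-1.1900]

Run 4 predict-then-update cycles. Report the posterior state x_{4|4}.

x_post = [-1.0323, -3.1776]

step 1: x^-=[-2.1897, -2.3294]  P^-=[0.8981 -0.1315; -0.1315 1.6815]  S=[1.1609]  K=[0.7748; -0.1278]  nu=[1.3764]  x^+=[-1.1233, -2.5052]  P^+=[0.2013 -0.0166; -0.0166 1.6626]
step 2: x^-=[-0.7855, -2.9216]  P^-=[0.4792 -0.2277; -0.2277 2.6524]  S=[0.7440]  K=[0.6471; -0.3417]  nu=[-3.2437]  x^+=[-2.8846, -1.8133]  P^+=[0.1676 -0.0632; -0.0632 2.5655]
step 3: x^-=[-2.4329, -1.8661]  P^-=[0.4668 -0.3749; -0.3749 4.0094]  S=[0.7347]  K=[0.6405; -0.5648]  nu=[2.1443]  x^+=[-1.0596, -3.0771]  P^+=[0.1654 -0.1091; -0.1091 3.7751]
step 4: x^-=[-0.6767, -3.6270]  P^-=[0.4822 -0.5583; -0.5583 5.8231]  S=[0.7540]  K=[0.6470; -0.8177]  nu=[-0.5496]  x^+=[-1.0323, -3.1776]  P^+=[0.1666 -0.1594; -0.1594 5.3189]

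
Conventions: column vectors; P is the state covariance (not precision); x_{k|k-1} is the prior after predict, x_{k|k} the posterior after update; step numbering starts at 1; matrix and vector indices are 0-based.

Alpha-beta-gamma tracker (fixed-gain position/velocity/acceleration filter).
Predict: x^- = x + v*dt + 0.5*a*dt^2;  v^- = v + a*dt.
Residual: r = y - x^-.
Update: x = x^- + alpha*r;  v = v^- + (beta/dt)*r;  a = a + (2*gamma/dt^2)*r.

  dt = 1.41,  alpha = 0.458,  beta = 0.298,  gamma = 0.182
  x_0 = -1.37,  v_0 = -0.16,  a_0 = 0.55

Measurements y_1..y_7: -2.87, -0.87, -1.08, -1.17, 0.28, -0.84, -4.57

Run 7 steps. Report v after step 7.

v_post = -1.8413

step 1: x_pred=-1.0489  r=-1.8211  x^+=-1.8829  v^+=0.2306  a^+=0.2166
step 2: x_pred=-1.3425  r=0.4725  x^+=-1.1261  v^+=0.6358  a^+=0.3031
step 3: x_pred=0.0717  r=-1.1517  x^+=-0.4558  v^+=0.8198  a^+=0.0922
step 4: x_pred=0.7918  r=-1.9618  x^+=-0.1067  v^+=0.5352  a^+=-0.2670
step 5: x_pred=0.3825  r=-0.1025  x^+=0.3356  v^+=0.1371  a^+=-0.2857
step 6: x_pred=0.2448  r=-1.0848  x^+=-0.2520  v^+=-0.4951  a^+=-0.4844
step 7: x_pred=-1.4315  r=-3.1385  x^+=-2.8689  v^+=-1.8413  a^+=-1.0590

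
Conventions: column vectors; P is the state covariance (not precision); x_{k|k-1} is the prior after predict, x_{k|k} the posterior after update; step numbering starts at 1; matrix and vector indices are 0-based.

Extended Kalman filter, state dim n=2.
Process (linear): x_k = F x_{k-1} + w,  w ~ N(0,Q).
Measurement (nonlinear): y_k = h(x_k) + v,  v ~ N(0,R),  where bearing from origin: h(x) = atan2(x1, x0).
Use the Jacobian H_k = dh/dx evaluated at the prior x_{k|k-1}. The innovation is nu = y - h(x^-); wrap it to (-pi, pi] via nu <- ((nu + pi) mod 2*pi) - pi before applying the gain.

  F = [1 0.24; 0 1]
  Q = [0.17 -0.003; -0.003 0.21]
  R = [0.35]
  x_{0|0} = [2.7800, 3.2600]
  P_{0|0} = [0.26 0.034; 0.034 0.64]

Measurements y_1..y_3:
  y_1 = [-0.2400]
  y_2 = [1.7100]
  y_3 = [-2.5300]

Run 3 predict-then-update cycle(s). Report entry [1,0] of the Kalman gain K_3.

K[1,0] = 0.2949

step 1: x^-=[3.5624, 3.2600]  P^-=[0.4832 0.1846; 0.1846 0.8500]  H_jac=[-0.1398 0.1528]  S=[0.3714]  K=[-0.1059; 0.2802]  nu=[-0.9811]  x^+=[3.6663, 2.9851]  P^+=[0.4790 0.1956; 0.1956 0.8209]
step 2: x^-=[4.3828, 2.9851]  P^-=[0.7902 0.3896; 0.3896 1.0309]  H_jac=[-0.1062 0.1559]  S=[0.3711]  K=[-0.0624; 0.3215]  nu=[1.1121]  x^+=[4.3134, 3.3427]  P^+=[0.7888 0.3971; 0.3971 0.9925]
step 3: x^-=[5.1156, 3.3427]  P^-=[1.2065 0.6323; 0.6323 1.2025]  H_jac=[-0.0895 0.1370]  S=[0.3667]  K=[-0.0583; 0.2949]  nu=[-3.1088]  x^+=[5.2969, 2.4261]  P^+=[1.2053 0.6386; 0.6386 1.1706]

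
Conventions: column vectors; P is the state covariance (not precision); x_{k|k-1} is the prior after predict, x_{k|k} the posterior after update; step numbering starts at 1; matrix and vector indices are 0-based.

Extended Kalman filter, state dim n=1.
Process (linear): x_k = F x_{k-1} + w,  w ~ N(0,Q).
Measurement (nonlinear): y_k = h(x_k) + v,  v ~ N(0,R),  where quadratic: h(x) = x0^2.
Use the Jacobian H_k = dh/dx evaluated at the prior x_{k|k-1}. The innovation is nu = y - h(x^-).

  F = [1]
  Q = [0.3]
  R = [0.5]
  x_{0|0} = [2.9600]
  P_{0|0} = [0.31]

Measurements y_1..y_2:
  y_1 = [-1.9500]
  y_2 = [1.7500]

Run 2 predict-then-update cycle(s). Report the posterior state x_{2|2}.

step 1: x^-=[2.9600]  P^-=[0.6100]  H_jac=[5.9200]  S=[21.8783]  K=[0.1651]  nu=[-10.7116]  x^+=[1.1920]  P^+=[0.0139]
step 2: x^-=[1.1920]  P^-=[0.3139]  H_jac=[2.3839]  S=[2.2841]  K=[0.3277]  nu=[0.3292]  x^+=[1.2998]  P^+=[0.0687]

x_post = [1.2998]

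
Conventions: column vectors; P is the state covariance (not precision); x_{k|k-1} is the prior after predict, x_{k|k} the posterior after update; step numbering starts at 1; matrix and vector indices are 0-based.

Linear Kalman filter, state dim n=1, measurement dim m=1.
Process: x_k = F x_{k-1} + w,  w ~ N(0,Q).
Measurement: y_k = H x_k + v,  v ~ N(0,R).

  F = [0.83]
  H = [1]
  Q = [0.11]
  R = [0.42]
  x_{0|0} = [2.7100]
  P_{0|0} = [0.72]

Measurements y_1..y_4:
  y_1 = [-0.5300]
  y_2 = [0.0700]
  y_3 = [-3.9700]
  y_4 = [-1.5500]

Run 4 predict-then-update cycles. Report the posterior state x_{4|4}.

x_post = [-1.1872]

step 1: x^-=[2.2493]  P^-=[0.6060]  S=[1.0260]  K=[0.5906]  nu=[-2.7793]  x^+=[0.6077]  P^+=[0.2481]
step 2: x^-=[0.5044]  P^-=[0.2809]  S=[0.7009]  K=[0.4008]  nu=[-0.4344]  x^+=[0.3303]  P^+=[0.1683]
step 3: x^-=[0.2742]  P^-=[0.2260]  S=[0.6460]  K=[0.3498]  nu=[-4.2442]  x^+=[-1.2105]  P^+=[0.1469]
step 4: x^-=[-1.0047]  P^-=[0.2112]  S=[0.6312]  K=[0.3346]  nu=[-0.5453]  x^+=[-1.1872]  P^+=[0.1405]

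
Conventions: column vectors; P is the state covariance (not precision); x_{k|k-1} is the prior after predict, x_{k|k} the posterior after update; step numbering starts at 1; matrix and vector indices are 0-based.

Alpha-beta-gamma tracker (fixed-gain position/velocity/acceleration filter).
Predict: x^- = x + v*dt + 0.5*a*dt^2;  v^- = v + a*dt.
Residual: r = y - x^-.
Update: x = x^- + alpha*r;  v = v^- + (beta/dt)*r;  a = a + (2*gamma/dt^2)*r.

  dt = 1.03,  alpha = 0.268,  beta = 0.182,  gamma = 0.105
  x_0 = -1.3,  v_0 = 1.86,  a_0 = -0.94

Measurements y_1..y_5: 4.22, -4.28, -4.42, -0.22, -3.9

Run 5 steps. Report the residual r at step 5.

resid = 4.4157

step 1: x_pred=0.1172  r=4.1028  x^+=1.2167  v^+=1.6168  a^+=-0.1279
step 2: x_pred=2.8142  r=-7.0942  x^+=0.9129  v^+=0.2315  a^+=-1.5321
step 3: x_pred=0.3387  r=-4.7587  x^+=-0.9366  v^+=-2.1874  a^+=-2.4741
step 4: x_pred=-4.5021  r=4.2821  x^+=-3.3545  v^+=-3.9791  a^+=-1.6265
step 5: x_pred=-8.3157  r=4.4157  x^+=-7.1323  v^+=-4.8741  a^+=-0.7524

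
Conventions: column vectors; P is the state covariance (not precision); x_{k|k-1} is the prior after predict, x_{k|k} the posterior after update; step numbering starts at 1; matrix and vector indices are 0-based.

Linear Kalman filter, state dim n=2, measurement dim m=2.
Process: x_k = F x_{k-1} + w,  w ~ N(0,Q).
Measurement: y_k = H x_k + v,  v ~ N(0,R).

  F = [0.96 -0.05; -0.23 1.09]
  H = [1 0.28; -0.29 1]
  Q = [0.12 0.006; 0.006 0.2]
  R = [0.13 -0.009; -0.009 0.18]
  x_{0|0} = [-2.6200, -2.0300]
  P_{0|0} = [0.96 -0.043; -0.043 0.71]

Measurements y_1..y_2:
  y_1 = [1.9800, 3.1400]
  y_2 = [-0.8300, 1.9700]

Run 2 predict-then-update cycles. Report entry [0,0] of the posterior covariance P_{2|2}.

step 1: x^-=[-2.4137, -1.6101]  P^-=[1.0106 -0.2902; -0.2902 1.1159]  S=[1.0656 -0.2562; -0.2562 1.5492]  K=[0.8140 -0.2419; 0.2158 0.8103]  nu=[4.8445, 4.0501]  x^+=[0.5502, 2.7170]  P^+=[0.1131 -0.0181; -0.0181 0.1387]
step 2: x^-=[0.3923, 2.8350]  P^-=[0.2263 -0.0456; -0.0456 0.3798]  S=[0.3605 -0.0102; -0.0102 0.6053]  K=[0.5873 -0.1739; 0.1869 0.6525]  nu=[-2.0162, -0.7512]  x^+=[-0.6611, 1.9681]  P^+=[0.0815 -0.0129; -0.0129 0.1120]

P_post[0,0] = 0.0815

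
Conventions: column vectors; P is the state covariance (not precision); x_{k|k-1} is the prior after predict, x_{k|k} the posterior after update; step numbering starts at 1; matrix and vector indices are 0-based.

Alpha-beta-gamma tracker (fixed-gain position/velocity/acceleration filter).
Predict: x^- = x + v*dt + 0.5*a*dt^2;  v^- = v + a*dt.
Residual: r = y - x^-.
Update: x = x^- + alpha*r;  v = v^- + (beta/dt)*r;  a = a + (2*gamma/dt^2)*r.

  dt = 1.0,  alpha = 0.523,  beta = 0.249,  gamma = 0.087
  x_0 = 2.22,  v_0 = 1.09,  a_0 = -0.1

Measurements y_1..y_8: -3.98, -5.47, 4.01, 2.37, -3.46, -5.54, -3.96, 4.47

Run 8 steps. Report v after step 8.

step 1: x_pred=3.2600  r=-7.2400  x^+=-0.5265  v^+=-0.8128  a^+=-1.3598
step 2: x_pred=-2.0192  r=-3.4508  x^+=-3.8239  v^+=-3.0318  a^+=-1.9602
step 3: x_pred=-7.8358  r=11.8458  x^+=-1.6405  v^+=-2.0424  a^+=0.1010
step 4: x_pred=-3.6324  r=6.0024  x^+=-0.4931  v^+=-0.4468  a^+=1.1454
step 5: x_pred=-0.3673  r=-3.0927  x^+=-1.9848  v^+=-0.0715  a^+=0.6072
step 6: x_pred=-1.7527  r=-3.7873  x^+=-3.7334  v^+=-0.4073  a^+=-0.0518
step 7: x_pred=-4.1667  r=0.2067  x^+=-4.0586  v^+=-0.4076  a^+=-0.0158
step 8: x_pred=-4.4741  r=8.9441  x^+=0.2037  v^+=1.8037  a^+=1.5405

v_post = 1.8037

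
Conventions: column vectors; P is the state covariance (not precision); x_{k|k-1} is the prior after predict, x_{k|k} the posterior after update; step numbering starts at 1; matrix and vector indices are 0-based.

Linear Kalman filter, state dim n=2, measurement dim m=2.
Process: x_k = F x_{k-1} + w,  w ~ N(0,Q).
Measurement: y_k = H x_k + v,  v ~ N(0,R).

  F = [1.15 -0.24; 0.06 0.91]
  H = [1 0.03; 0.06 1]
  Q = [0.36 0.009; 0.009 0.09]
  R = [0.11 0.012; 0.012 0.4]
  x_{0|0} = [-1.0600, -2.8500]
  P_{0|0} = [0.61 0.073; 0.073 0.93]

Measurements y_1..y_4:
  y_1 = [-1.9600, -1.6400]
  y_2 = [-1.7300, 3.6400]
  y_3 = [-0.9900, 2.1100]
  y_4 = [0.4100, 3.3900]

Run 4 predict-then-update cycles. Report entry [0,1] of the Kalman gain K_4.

step 1: x^-=[-0.5350, -2.6571]  P^-=[1.1800 -0.0767; -0.0767 0.8703]  S=[1.2862 0.0321; 0.0321 1.2653]  K=[0.9164 -0.0279; -0.0564 0.6856]  nu=[-1.3453, 1.0492]  x^+=[-1.7970, -1.8619]  P^+=[0.1006 -0.0062; -0.0062 0.2739]
step 2: x^-=[-1.6197, -1.8021]  P^-=[0.5123 -0.0503; -0.0503 0.3165]  S=[0.6196 0.0019; 0.0019 0.7123]  K=[0.8245 -0.0296; -0.0671 0.4403]  nu=[-0.0562, 5.5393]  x^+=[-1.8300, 0.6406]  P^+=[0.0906 -0.0074; -0.0074 0.1758]
step 3: x^-=[-2.2582, 0.4731]  P^-=[0.4940 -0.0307; -0.0307 0.2351]  S=[0.6023 0.0179; 0.0179 0.6332]  K=[0.8193 -0.0249; -0.0503 0.3698]  nu=[1.2540, 1.7724]  x^+=[-1.2749, 1.0654]  P^+=[0.0900 -0.0055; -0.0055 0.1476]
step 4: x^-=[-1.7219, 0.8930]  P^-=[0.4906 -0.0227; -0.0227 0.2120]  S=[0.5994 0.0250; 0.0250 0.6110]  K=[0.8182 -0.0225; -0.0418 0.3464]  nu=[2.1051, 2.6003]  x^+=[-0.0580, 1.7058]  P^+=[0.0899 -0.0046; -0.0046 0.1383]

K[0,1] = -0.0225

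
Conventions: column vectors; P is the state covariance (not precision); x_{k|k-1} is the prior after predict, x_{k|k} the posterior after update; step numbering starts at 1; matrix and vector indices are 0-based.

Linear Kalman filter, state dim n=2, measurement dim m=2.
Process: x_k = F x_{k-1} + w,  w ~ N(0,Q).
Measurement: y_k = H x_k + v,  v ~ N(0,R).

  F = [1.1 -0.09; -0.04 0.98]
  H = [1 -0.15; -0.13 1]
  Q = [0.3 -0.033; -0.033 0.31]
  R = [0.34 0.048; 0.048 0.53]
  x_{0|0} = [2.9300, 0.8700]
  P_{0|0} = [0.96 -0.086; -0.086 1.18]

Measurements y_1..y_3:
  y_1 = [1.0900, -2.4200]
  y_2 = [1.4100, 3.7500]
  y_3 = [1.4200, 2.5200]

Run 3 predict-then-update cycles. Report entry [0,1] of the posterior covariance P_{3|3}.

step 1: x^-=[3.1447, 0.7354]  P^-=[1.4882 -0.2723; -0.2723 1.4516]  S=[1.9425 -0.6408; -0.6408 2.0775]  K=[0.7940 0.0207; -0.0180 0.7102]  nu=[-1.9444, -2.7466]  x^+=[1.5441, -1.1802]  P^+=[0.2838 0.0860; 0.0860 0.3867]
step 2: x^-=[1.8047, -1.2184]  P^-=[0.6296 0.0134; 0.0134 0.6751]  S=[0.9807 -0.1214; -0.1214 1.2123]  K=[0.6408 0.0077; -0.0211 0.5534]  nu=[-0.5775, 5.2030]  x^+=[1.4749, 1.6729]  P^+=[0.2279 0.0645; 0.0645 0.3006]
step 3: x^-=[1.4719, 1.5804]  P^-=[0.5655 0.0002; 0.0002 0.5941]  S=[0.9188 -0.1144; -0.1144 1.1336]  K=[0.6151 -0.0026; -0.0319 0.5208]  nu=[0.1852, 1.1309]  x^+=[1.5829, 2.1635]  P^+=[0.2175 0.0564; 0.0564 0.2818]

P_post[0,1] = 0.0564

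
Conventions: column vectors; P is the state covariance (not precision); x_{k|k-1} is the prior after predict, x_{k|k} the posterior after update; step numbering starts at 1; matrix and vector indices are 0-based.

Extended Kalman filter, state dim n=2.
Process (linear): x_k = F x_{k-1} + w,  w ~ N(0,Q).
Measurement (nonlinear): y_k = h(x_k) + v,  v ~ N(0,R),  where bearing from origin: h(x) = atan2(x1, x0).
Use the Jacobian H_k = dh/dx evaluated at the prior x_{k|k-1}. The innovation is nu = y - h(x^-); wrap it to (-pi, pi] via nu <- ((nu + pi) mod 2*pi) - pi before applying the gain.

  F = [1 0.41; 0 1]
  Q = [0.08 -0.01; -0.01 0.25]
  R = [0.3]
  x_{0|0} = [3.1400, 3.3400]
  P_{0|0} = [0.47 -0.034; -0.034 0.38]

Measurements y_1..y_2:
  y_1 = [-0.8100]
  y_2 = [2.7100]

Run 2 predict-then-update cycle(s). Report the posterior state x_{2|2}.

step 1: x^-=[4.5094, 3.3400]  P^-=[0.5860 0.1118; 0.1118 0.6300]  H_jac=[-0.1061 0.1432]  S=[0.3161]  K=[-0.1460; 0.2479]  nu=[-1.4475]  x^+=[4.7207, 2.9812]  P^+=[0.5793 0.1232; 0.1232 0.6106]
step 2: x^-=[5.9430, 2.9812]  P^-=[0.8630 0.3636; 0.3636 0.8606]  H_jac=[-0.0674 0.1344]  S=[0.3129]  K=[-0.0298; 0.2914]  nu=[2.2450]  x^+=[5.8761, 3.6354]  P^+=[0.8627 0.3663; 0.3663 0.8340]

x_post = [5.8761, 3.6354]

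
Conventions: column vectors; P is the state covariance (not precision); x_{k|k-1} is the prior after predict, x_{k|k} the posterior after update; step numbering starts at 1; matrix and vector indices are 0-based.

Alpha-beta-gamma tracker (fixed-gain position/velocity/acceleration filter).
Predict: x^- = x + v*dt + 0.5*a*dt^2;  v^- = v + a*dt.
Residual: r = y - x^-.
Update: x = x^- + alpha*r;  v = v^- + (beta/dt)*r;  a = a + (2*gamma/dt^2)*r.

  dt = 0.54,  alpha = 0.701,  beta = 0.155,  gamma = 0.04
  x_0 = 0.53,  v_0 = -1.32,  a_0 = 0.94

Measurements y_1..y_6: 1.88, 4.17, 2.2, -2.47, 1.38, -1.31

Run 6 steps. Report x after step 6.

x_post = -0.4262

step 1: x_pred=-0.0457  r=1.9257  x^+=1.3042  v^+=-0.2596  a^+=1.4683
step 2: x_pred=1.3781  r=2.7919  x^+=3.3352  v^+=1.3346  a^+=2.2343
step 3: x_pred=4.3817  r=-2.1817  x^+=2.8523  v^+=1.9149  a^+=1.6357
step 4: x_pred=4.1249  r=-6.5949  x^+=-0.4981  v^+=0.9053  a^+=-0.1735
step 5: x_pred=-0.0346  r=1.4146  x^+=0.9570  v^+=1.2176  a^+=0.2145
step 6: x_pred=1.6458  r=-2.9558  x^+=-0.4262  v^+=0.4850  a^+=-0.5964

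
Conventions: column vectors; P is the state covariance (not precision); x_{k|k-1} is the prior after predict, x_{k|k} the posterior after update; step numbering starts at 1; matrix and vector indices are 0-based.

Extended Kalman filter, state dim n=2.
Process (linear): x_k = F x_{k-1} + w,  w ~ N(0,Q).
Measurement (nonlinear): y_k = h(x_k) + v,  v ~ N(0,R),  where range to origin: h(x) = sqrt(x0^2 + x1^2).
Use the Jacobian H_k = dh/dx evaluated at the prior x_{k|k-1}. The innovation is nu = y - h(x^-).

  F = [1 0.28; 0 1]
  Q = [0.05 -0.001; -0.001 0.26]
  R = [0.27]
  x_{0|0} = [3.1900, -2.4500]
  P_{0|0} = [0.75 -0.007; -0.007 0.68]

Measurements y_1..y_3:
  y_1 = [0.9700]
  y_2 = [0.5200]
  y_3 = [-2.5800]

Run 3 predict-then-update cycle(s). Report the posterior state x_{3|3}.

step 1: x^-=[2.5040, -2.4500]  P^-=[0.8494 0.1824; 0.1824 0.9400]  H_jac=[0.7148 -0.6994]  S=[0.9814]  K=[0.4887; -0.5370]  nu=[-2.5332]  x^+=[1.2661, -1.0896]  P^+=[0.6150 0.4399; 0.4399 0.6570]
step 2: x^-=[0.9610, -1.0896]  P^-=[0.9629 0.6229; 0.6229 0.9170]  H_jac=[0.6615 -0.7500]  S=[0.5891]  K=[0.2883; -0.4680]  nu=[-0.9328]  x^+=[0.6921, -0.6530]  P^+=[0.9140 0.7024; 0.7024 0.7880]
step 3: x^-=[0.5093, -0.6530]  P^-=[1.4191 0.9220; 0.9220 1.0480]  H_jac=[0.6150 -0.7886]  S=[0.5641]  K=[0.2582; -0.4598]  nu=[-3.4081]  x^+=[-0.3706, 0.9141]  P^+=[1.3815 0.9890; 0.9890 0.9287]

x_post = [-0.3706, 0.9141]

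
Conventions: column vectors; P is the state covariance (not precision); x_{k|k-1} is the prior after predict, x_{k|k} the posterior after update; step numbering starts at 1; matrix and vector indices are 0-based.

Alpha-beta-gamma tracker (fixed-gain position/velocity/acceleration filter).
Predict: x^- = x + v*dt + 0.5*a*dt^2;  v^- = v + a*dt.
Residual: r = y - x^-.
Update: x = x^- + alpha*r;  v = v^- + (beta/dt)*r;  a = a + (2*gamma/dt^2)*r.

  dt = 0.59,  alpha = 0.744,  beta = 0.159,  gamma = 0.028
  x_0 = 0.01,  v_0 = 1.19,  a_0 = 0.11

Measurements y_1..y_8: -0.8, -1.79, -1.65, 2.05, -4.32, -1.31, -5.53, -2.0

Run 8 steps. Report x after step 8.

step 1: x_pred=0.7312  r=-1.5312  x^+=-0.4080  v^+=0.8422  a^+=-0.1363
step 2: x_pred=0.0652  r=-1.8552  x^+=-1.3151  v^+=0.2618  a^+=-0.4348
step 3: x_pred=-1.2363  r=-0.4137  x^+=-1.5441  v^+=-0.1062  a^+=-0.5013
step 4: x_pred=-1.6940  r=3.7440  x^+=1.0915  v^+=0.6070  a^+=0.1010
step 5: x_pred=1.4672  r=-5.7872  x^+=-2.8385  v^+=-0.8930  a^+=-0.8301
step 6: x_pred=-3.5098  r=2.1998  x^+=-1.8732  v^+=-0.7899  a^+=-0.4762
step 7: x_pred=-2.4221  r=-3.1079  x^+=-4.7344  v^+=-1.9084  a^+=-0.9761
step 8: x_pred=-6.0302  r=4.0302  x^+=-3.0317  v^+=-1.3982  a^+=-0.3278

x_post = -3.0317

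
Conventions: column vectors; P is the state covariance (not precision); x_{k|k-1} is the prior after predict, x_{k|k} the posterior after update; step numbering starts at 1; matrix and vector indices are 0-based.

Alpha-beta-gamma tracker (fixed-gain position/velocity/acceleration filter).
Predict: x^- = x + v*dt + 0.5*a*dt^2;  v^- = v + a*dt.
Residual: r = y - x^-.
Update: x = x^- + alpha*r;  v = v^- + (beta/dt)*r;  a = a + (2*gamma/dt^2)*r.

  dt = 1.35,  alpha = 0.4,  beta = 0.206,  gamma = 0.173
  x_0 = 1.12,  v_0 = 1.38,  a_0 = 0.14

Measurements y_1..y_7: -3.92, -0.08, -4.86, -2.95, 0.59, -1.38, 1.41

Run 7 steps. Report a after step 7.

step 1: x_pred=3.1106  r=-7.0306  x^+=0.2983  v^+=0.4962  a^+=-1.1947
step 2: x_pred=-0.1205  r=0.0405  x^+=-0.1043  v^+=-1.1105  a^+=-1.1871
step 3: x_pred=-2.6852  r=-2.1748  x^+=-3.5551  v^+=-3.0449  a^+=-1.5999
step 4: x_pred=-9.1237  r=6.1737  x^+=-6.6542  v^+=-4.2628  a^+=-0.4279
step 5: x_pred=-12.7988  r=13.3888  x^+=-7.4433  v^+=-2.7973  a^+=2.1140
step 6: x_pred=-9.2933  r=7.9133  x^+=-6.1280  v^+=1.2641  a^+=3.6163
step 7: x_pred=-1.1261  r=2.5361  x^+=-0.1116  v^+=6.5331  a^+=4.0978

a_post = 4.0978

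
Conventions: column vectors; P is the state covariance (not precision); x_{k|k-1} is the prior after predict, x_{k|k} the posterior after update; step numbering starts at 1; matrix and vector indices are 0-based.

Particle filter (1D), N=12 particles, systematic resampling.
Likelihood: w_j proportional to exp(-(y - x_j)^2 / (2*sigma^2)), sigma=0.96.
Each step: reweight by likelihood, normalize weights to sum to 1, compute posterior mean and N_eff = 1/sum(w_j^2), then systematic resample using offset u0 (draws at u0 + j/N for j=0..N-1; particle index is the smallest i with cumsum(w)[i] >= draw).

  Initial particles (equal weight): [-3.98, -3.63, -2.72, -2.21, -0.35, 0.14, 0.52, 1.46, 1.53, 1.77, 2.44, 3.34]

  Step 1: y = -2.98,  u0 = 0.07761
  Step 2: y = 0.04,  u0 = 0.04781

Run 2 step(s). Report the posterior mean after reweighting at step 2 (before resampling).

step 1: w=[0.1878, 0.2569, 0.3114, 0.2342, 0.0076, 0.0016, 0.0004, 0.0000, 0.0000, 0.0000, 0.0000, 0.0000]  mean=-3.0469  Neff=3.9498  idx=[0, 0, 1, 1, 1, 2, 2, 2, 2, 3, 3, 4]
step 2: w=[0.0001, 0.0001, 0.0006, 0.0006, 0.0006, 0.0144, 0.0144, 0.0144, 0.0144, 0.0575, 0.0575, 0.8254]  mean=-0.7071  Neff=1.4519  idx=[8, 10, 11, 11, 11, 11, 11, 11, 11, 11, 11, 11]

post_mean = -0.7071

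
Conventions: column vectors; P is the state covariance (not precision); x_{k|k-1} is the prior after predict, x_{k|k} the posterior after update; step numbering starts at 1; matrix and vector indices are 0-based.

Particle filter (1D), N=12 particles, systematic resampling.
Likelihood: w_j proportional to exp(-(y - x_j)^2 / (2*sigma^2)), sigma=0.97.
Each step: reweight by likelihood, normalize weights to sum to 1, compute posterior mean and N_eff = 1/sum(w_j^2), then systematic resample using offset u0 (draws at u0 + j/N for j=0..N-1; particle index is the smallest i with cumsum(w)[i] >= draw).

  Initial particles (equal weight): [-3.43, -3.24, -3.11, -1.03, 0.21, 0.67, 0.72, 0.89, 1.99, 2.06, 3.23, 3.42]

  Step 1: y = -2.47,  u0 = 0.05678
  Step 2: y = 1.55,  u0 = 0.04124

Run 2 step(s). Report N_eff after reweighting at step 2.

step 1: w=[0.2438, 0.2903, 0.3200, 0.1322, 0.0088, 0.0021, 0.0018, 0.0010, 0.0000, 0.0000, 0.0000, 0.0000]  mean=-2.9029  Neff=3.7920  idx=[0, 0, 0, 1, 1, 1, 2, 2, 2, 2, 3, 3]
step 2: w=[0.0000, 0.0000, 0.0000, 0.0001, 0.0001, 0.0001, 0.0002, 0.0002, 0.0002, 0.0002, 0.4995, 0.4995]  mean=-1.0322  Neff=2.0041  idx=[10, 10, 10, 10, 10, 10, 11, 11, 11, 11, 11, 11]

N_eff = 2.0041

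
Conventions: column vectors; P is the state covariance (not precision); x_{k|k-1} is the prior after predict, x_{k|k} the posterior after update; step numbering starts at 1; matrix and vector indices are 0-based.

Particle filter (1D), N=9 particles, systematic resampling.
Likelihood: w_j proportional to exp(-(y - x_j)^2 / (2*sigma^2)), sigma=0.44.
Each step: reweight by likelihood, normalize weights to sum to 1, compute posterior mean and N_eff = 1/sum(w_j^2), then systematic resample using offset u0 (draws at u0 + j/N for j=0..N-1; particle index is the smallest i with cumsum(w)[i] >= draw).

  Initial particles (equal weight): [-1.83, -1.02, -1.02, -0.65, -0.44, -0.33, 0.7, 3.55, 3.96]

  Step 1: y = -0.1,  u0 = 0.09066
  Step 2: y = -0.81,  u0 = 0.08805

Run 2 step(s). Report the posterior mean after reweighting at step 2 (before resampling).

step 1: w=[0.0002, 0.0452, 0.0452, 0.1840, 0.2981, 0.3505, 0.0769, 0.0000, 0.0000]  mean=-0.4050  Neff=3.9130  idx=[3, 3, 4, 4, 4, 5, 5, 5, 6]
step 2: w=[0.1661, 0.1661, 0.1246, 0.1246, 0.1246, 0.0979, 0.0979, 0.0979, 0.0005]  mean=-0.4769  Neff=7.6650  idx=[0, 1, 1, 2, 3, 4, 5, 6, 7]

post_mean = -0.4769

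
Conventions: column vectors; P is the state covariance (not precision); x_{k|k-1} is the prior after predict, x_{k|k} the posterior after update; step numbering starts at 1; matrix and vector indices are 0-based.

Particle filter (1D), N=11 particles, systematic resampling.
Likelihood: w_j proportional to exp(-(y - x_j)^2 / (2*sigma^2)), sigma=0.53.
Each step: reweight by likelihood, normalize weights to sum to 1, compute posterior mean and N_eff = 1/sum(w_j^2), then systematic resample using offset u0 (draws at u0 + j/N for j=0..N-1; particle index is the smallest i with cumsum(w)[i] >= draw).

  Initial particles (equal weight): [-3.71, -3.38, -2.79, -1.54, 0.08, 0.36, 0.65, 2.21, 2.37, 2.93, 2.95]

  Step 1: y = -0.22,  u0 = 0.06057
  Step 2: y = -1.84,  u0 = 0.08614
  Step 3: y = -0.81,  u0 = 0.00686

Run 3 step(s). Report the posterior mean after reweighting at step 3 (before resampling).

step 1: w=[0.0000, 0.0000, 0.0000, 0.0264, 0.4993, 0.3220, 0.1523, 0.0000, 0.0000, 0.0000, 0.0000]  mean=0.2143  Neff=2.6535  idx=[4, 4, 4, 4, 4, 4, 5, 5, 5, 6, 6]
step 2: w=[0.1561, 0.1561, 0.1561, 0.1561, 0.1561, 0.1561, 0.0200, 0.0200, 0.0200, 0.0018, 0.0018]  mean=0.0988  Neff=6.7869  idx=[0, 1, 1, 2, 2, 3, 4, 4, 5, 5, 8]
step 3: w=[0.0965, 0.0965, 0.0965, 0.0965, 0.0965, 0.0965, 0.0965, 0.0965, 0.0965, 0.0965, 0.0346]  mean=0.0897  Neff=10.5933  idx=[0, 1, 1, 2, 3, 4, 5, 6, 7, 8, 9]

post_mean = 0.0897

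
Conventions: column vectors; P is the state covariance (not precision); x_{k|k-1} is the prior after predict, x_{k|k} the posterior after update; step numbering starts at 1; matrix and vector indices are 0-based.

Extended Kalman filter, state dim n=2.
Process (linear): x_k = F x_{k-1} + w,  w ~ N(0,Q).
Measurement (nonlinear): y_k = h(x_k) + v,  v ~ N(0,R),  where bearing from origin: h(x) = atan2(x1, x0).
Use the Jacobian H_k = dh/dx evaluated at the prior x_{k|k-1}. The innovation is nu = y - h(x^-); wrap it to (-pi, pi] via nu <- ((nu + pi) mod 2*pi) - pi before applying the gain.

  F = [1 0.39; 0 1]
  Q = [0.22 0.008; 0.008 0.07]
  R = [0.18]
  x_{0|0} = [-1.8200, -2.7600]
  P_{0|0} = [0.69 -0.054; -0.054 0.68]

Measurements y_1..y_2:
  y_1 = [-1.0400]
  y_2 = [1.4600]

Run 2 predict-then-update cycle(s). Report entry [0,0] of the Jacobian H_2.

H_jac[0,0] = 0.1459

step 1: x^-=[-2.8964, -2.7600]  P^-=[0.9713 0.2192; 0.2192 0.7500]  H_jac=[0.1724 -0.1809]  S=[0.2198]  K=[0.5816; -0.4456]  nu=[1.3403]  x^+=[-2.1168, -3.3572]  P^+=[0.8970 0.2762; 0.2762 0.7064]
step 2: x^-=[-3.4261, -3.3572]  P^-=[1.4398 0.5596; 0.5596 0.7764]  H_jac=[0.1459 -0.1489]  S=[0.2035]  K=[0.6227; -0.1668]  nu=[-2.4568]  x^+=[-4.9560, -2.9474]  P^+=[1.3609 0.5808; 0.5808 0.7707]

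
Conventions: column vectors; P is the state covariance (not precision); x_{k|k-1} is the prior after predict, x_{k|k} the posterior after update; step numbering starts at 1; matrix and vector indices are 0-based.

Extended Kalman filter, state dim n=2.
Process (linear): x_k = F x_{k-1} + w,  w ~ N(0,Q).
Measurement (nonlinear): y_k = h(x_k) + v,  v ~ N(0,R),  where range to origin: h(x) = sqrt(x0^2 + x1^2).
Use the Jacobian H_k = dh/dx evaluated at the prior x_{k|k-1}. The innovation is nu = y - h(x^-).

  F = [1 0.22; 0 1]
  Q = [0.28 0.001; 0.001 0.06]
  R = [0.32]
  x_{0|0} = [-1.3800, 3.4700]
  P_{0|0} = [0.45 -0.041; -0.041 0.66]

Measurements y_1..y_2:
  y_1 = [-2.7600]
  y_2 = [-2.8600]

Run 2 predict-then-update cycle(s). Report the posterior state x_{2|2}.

step 1: x^-=[-0.6166, 3.4700]  P^-=[0.7439 0.1052; 0.1052 0.7200]  H_jac=[-0.1750 0.9846]  S=[1.0045]  K=[-0.0265; 0.6874]  nu=[-6.2844]  x^+=[-0.4504, -0.8499]  P^+=[0.7432 0.1235; 0.1235 0.2454]
step 2: x^-=[-0.6373, -0.8499]  P^-=[1.0894 0.1784; 0.1784 0.3054]  H_jac=[-0.6000 -0.8000]  S=[1.0789]  K=[-0.7381; -0.3257]  nu=[-3.9223]  x^+=[2.2579, 0.4275]  P^+=[0.5016 -0.0809; -0.0809 0.1909]

x_post = [2.2579, 0.4275]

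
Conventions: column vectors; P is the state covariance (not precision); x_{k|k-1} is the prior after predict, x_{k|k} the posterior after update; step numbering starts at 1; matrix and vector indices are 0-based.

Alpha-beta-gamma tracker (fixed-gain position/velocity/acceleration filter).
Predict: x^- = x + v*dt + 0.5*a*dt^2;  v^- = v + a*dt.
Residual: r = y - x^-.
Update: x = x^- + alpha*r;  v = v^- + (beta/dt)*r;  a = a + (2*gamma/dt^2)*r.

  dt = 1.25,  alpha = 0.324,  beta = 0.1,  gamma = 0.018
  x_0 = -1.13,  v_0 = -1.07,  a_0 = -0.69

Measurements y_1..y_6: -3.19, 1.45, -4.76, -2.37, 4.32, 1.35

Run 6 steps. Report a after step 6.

step 1: x_pred=-3.0066  r=-0.1834  x^+=-3.0660  v^+=-1.9472  a^+=-0.6942
step 2: x_pred=-6.0423  r=7.4923  x^+=-3.6148  v^+=-2.2156  a^+=-0.5216
step 3: x_pred=-6.7918  r=2.0318  x^+=-6.1335  v^+=-2.7050  a^+=-0.4748
step 4: x_pred=-9.8857  r=7.5157  x^+=-7.4506  v^+=-2.6973  a^+=-0.3016
step 5: x_pred=-11.0578  r=15.3778  x^+=-6.0754  v^+=-1.8441  a^+=0.0527
step 6: x_pred=-8.3394  r=9.6894  x^+=-5.2000  v^+=-1.0031  a^+=0.2759

a_post = 0.2759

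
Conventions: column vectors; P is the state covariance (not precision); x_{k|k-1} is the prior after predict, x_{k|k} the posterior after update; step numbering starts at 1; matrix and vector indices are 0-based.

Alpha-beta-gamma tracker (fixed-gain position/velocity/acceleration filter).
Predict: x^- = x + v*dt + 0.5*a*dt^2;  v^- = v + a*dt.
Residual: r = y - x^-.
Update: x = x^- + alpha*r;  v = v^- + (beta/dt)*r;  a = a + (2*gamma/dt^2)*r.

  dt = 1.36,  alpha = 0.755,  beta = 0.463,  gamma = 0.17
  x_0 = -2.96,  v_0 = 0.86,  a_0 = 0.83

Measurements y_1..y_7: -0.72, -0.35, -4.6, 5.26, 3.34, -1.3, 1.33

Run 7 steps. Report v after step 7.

step 1: x_pred=-1.0228  r=0.3028  x^+=-0.7942  v^+=2.0919  a^+=0.8857
step 2: x_pred=2.8698  r=-3.2198  x^+=0.4389  v^+=2.2002  a^+=0.2938
step 3: x_pred=3.7029  r=-8.3029  x^+=-2.5658  v^+=-0.2269  a^+=-1.2325
step 4: x_pred=-4.0141  r=9.2741  x^+=2.9878  v^+=1.2543  a^+=0.4723
step 5: x_pred=5.1304  r=-1.7904  x^+=3.7787  v^+=1.2871  a^+=0.1432
step 6: x_pred=5.6615  r=-6.9615  x^+=0.4056  v^+=-0.8882  a^+=-1.1365
step 7: x_pred=-1.8533  r=3.1833  x^+=0.5501  v^+=-1.3500  a^+=-0.5513

v_post = -1.3500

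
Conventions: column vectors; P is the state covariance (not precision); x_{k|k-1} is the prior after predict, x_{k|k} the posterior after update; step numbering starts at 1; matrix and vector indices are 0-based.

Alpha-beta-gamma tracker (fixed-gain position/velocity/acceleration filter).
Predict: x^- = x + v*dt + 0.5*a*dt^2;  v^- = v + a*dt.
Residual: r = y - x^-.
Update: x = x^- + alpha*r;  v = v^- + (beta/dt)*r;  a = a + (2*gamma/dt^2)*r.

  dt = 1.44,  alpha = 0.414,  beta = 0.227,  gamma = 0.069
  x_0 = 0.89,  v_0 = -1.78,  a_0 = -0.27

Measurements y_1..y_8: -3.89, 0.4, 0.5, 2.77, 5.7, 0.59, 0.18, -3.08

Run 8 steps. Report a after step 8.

step 1: x_pred=-1.9531  r=-1.9369  x^+=-2.7550  v^+=-2.4741  a^+=-0.3989
step 2: x_pred=-6.7313  r=7.1313  x^+=-3.7790  v^+=-1.9244  a^+=0.0757
step 3: x_pred=-6.4716  r=6.9716  x^+=-3.5853  v^+=-0.7164  a^+=0.5397
step 4: x_pred=-4.0574  r=6.8274  x^+=-1.2309  v^+=1.1370  a^+=0.9940
step 5: x_pred=1.4370  r=4.2630  x^+=3.2019  v^+=3.2404  a^+=1.2777
step 6: x_pred=9.1928  r=-8.6028  x^+=5.6313  v^+=3.7242  a^+=0.7052
step 7: x_pred=11.7253  r=-11.5453  x^+=6.9455  v^+=2.9197  a^+=-0.0631
step 8: x_pred=11.0845  r=-14.1645  x^+=5.2204  v^+=0.5959  a^+=-1.0058

a_post = -1.0058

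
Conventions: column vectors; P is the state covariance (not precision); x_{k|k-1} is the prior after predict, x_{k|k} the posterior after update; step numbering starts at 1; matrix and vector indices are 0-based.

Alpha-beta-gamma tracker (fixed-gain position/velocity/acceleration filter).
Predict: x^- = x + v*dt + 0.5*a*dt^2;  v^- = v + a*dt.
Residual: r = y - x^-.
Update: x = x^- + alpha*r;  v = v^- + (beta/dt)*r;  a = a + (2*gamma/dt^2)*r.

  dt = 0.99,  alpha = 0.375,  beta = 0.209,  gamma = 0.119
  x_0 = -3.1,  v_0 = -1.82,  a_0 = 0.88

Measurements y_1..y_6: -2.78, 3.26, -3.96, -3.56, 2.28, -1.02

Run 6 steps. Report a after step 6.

step 1: x_pred=-4.4706  r=1.6906  x^+=-3.8366  v^+=-0.5919  a^+=1.2905
step 2: x_pred=-3.7902  r=7.0502  x^+=-1.1464  v^+=2.1741  a^+=3.0025
step 3: x_pred=2.4774  r=-6.4374  x^+=0.0634  v^+=3.7876  a^+=1.4393
step 4: x_pred=4.5184  r=-8.0784  x^+=1.4890  v^+=3.5071  a^+=-0.5224
step 5: x_pred=4.7050  r=-2.4250  x^+=3.7956  v^+=2.4780  a^+=-1.1112
step 6: x_pred=5.7043  r=-6.7243  x^+=3.1827  v^+=-0.0417  a^+=-2.7441

a_post = -2.7441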